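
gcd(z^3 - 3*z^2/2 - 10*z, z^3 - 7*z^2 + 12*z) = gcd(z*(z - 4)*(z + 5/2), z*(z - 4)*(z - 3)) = z^2 - 4*z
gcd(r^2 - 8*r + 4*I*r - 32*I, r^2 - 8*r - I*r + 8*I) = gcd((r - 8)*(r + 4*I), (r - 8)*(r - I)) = r - 8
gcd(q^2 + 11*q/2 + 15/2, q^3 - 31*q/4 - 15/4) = q + 5/2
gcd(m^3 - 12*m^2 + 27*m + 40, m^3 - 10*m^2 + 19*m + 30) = m^2 - 4*m - 5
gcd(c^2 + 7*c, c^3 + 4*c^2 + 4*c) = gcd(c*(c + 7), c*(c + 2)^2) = c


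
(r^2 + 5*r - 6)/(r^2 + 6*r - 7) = (r + 6)/(r + 7)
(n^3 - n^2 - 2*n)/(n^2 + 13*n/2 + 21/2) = 2*n*(n^2 - n - 2)/(2*n^2 + 13*n + 21)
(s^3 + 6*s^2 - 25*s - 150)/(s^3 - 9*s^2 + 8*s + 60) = (s^2 + 11*s + 30)/(s^2 - 4*s - 12)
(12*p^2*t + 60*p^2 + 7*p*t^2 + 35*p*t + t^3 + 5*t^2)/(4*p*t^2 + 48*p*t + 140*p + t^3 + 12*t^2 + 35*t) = (3*p + t)/(t + 7)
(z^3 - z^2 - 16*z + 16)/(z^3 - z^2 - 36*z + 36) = (z^2 - 16)/(z^2 - 36)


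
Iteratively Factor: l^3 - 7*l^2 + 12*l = (l)*(l^2 - 7*l + 12) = l*(l - 3)*(l - 4)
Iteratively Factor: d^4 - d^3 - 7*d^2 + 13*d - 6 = (d + 3)*(d^3 - 4*d^2 + 5*d - 2) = (d - 2)*(d + 3)*(d^2 - 2*d + 1) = (d - 2)*(d - 1)*(d + 3)*(d - 1)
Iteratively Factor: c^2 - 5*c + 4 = (c - 4)*(c - 1)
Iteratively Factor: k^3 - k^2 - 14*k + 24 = (k + 4)*(k^2 - 5*k + 6) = (k - 3)*(k + 4)*(k - 2)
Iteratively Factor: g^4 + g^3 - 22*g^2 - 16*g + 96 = (g + 4)*(g^3 - 3*g^2 - 10*g + 24) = (g + 3)*(g + 4)*(g^2 - 6*g + 8) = (g - 4)*(g + 3)*(g + 4)*(g - 2)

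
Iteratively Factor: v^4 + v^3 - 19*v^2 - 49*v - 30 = (v + 3)*(v^3 - 2*v^2 - 13*v - 10) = (v + 1)*(v + 3)*(v^2 - 3*v - 10) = (v + 1)*(v + 2)*(v + 3)*(v - 5)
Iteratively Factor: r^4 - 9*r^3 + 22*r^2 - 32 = (r + 1)*(r^3 - 10*r^2 + 32*r - 32) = (r - 2)*(r + 1)*(r^2 - 8*r + 16) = (r - 4)*(r - 2)*(r + 1)*(r - 4)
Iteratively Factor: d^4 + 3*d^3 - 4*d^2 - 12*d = (d)*(d^3 + 3*d^2 - 4*d - 12) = d*(d + 2)*(d^2 + d - 6) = d*(d + 2)*(d + 3)*(d - 2)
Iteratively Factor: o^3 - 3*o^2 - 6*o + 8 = (o + 2)*(o^2 - 5*o + 4) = (o - 4)*(o + 2)*(o - 1)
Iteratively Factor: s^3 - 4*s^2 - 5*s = (s)*(s^2 - 4*s - 5) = s*(s + 1)*(s - 5)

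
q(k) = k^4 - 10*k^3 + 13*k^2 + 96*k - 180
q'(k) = 4*k^3 - 30*k^2 + 26*k + 96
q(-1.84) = -238.87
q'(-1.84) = -78.33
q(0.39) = -141.15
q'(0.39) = 101.81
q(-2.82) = -59.84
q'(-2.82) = -305.60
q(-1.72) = -247.02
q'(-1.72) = -57.83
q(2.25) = 13.54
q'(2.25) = 48.19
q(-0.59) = -229.94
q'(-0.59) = 69.40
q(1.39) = -44.57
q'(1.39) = 84.92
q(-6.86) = 5216.11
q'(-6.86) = -2785.46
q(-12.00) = 38556.00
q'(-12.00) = -11448.00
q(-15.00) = 85680.00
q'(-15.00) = -20544.00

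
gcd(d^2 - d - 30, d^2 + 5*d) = d + 5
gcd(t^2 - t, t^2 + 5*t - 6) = t - 1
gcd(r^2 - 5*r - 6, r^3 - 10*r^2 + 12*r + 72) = r - 6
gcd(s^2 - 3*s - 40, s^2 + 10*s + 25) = s + 5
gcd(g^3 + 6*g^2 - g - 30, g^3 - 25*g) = g + 5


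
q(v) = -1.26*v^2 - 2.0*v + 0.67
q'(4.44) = -13.19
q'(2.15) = -7.42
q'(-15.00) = 35.80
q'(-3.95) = 7.95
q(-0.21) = 1.03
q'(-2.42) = 4.10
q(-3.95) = -11.09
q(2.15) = -9.45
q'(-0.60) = -0.49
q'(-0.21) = -1.47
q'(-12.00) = 28.24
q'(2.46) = -8.20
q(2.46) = -11.88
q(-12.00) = -156.77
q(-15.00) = -252.83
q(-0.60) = 1.42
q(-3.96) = -11.17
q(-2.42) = -1.87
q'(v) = -2.52*v - 2.0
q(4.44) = -33.05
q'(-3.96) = 7.98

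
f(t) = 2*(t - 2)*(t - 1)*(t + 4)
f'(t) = 2*(t - 2)*(t - 1) + 2*(t - 2)*(t + 4) + 2*(t - 1)*(t + 4) = 6*t^2 + 4*t - 20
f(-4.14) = -8.84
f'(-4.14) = 66.28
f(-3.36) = 29.91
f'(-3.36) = 34.30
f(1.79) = -1.92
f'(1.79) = 6.38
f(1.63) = -2.62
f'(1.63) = 2.46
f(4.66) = 168.62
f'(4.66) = 128.93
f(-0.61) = 28.49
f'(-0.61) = -20.21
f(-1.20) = 39.42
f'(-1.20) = -16.16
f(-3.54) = 23.14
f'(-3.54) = 41.03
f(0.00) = 16.00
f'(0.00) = -20.00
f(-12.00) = -2912.00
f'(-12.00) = 796.00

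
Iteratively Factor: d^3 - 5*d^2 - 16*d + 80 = (d + 4)*(d^2 - 9*d + 20) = (d - 5)*(d + 4)*(d - 4)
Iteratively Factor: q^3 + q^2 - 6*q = (q - 2)*(q^2 + 3*q) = (q - 2)*(q + 3)*(q)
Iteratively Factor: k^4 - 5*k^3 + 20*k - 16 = (k - 1)*(k^3 - 4*k^2 - 4*k + 16) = (k - 2)*(k - 1)*(k^2 - 2*k - 8) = (k - 4)*(k - 2)*(k - 1)*(k + 2)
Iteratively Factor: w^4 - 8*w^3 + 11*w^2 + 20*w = (w - 5)*(w^3 - 3*w^2 - 4*w) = w*(w - 5)*(w^2 - 3*w - 4) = w*(w - 5)*(w + 1)*(w - 4)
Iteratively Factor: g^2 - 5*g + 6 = (g - 2)*(g - 3)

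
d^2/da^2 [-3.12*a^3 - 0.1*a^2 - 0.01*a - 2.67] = -18.72*a - 0.2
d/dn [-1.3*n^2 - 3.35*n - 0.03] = -2.6*n - 3.35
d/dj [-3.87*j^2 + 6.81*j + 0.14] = 6.81 - 7.74*j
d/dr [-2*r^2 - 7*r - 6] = -4*r - 7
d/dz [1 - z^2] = -2*z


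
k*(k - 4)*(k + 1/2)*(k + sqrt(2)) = k^4 - 7*k^3/2 + sqrt(2)*k^3 - 7*sqrt(2)*k^2/2 - 2*k^2 - 2*sqrt(2)*k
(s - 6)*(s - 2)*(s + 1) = s^3 - 7*s^2 + 4*s + 12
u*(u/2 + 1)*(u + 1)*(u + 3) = u^4/2 + 3*u^3 + 11*u^2/2 + 3*u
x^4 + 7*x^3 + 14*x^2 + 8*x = x*(x + 1)*(x + 2)*(x + 4)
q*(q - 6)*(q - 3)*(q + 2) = q^4 - 7*q^3 + 36*q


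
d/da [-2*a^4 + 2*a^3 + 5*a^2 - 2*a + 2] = -8*a^3 + 6*a^2 + 10*a - 2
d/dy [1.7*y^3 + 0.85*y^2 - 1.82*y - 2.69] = 5.1*y^2 + 1.7*y - 1.82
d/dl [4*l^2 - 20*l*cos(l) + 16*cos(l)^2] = 20*l*sin(l) + 8*l - 16*sin(2*l) - 20*cos(l)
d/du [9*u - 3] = 9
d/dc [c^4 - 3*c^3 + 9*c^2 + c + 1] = 4*c^3 - 9*c^2 + 18*c + 1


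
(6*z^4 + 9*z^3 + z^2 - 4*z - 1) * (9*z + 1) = 54*z^5 + 87*z^4 + 18*z^3 - 35*z^2 - 13*z - 1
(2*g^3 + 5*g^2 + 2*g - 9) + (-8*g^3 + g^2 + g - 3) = -6*g^3 + 6*g^2 + 3*g - 12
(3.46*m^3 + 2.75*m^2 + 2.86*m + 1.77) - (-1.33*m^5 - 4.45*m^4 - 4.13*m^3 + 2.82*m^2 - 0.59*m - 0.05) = 1.33*m^5 + 4.45*m^4 + 7.59*m^3 - 0.0699999999999998*m^2 + 3.45*m + 1.82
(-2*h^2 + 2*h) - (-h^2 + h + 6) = -h^2 + h - 6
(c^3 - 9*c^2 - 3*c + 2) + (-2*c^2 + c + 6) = c^3 - 11*c^2 - 2*c + 8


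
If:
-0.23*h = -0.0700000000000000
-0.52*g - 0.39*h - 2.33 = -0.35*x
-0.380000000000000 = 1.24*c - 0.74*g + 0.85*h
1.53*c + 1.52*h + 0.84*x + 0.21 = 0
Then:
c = -2.11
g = -2.67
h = 0.30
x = 3.04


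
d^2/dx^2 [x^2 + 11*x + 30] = 2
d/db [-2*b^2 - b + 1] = -4*b - 1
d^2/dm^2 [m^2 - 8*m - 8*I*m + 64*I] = 2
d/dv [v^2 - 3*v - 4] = 2*v - 3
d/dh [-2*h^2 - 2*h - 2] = -4*h - 2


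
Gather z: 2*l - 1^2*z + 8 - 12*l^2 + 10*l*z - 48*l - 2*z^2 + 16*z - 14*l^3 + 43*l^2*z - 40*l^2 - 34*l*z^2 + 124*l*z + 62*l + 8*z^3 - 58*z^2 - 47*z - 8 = -14*l^3 - 52*l^2 + 16*l + 8*z^3 + z^2*(-34*l - 60) + z*(43*l^2 + 134*l - 32)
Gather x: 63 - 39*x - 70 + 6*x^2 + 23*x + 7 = 6*x^2 - 16*x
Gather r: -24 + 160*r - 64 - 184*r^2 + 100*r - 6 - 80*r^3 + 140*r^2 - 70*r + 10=-80*r^3 - 44*r^2 + 190*r - 84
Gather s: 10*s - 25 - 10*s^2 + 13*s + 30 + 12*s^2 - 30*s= 2*s^2 - 7*s + 5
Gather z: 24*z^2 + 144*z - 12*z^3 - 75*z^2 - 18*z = -12*z^3 - 51*z^2 + 126*z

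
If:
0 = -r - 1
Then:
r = -1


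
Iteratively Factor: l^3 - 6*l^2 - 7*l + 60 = (l + 3)*(l^2 - 9*l + 20) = (l - 4)*(l + 3)*(l - 5)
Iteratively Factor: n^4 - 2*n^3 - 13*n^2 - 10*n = (n - 5)*(n^3 + 3*n^2 + 2*n) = (n - 5)*(n + 2)*(n^2 + n) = n*(n - 5)*(n + 2)*(n + 1)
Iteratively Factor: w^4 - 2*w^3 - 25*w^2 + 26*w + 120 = (w - 3)*(w^3 + w^2 - 22*w - 40) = (w - 3)*(w + 2)*(w^2 - w - 20) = (w - 3)*(w + 2)*(w + 4)*(w - 5)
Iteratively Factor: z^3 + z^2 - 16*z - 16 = (z - 4)*(z^2 + 5*z + 4) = (z - 4)*(z + 4)*(z + 1)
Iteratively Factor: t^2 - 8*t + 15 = (t - 3)*(t - 5)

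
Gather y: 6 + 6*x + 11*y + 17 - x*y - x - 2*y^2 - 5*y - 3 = 5*x - 2*y^2 + y*(6 - x) + 20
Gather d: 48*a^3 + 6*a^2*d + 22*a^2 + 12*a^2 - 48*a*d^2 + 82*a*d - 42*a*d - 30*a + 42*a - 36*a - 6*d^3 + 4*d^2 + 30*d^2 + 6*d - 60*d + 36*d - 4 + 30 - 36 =48*a^3 + 34*a^2 - 24*a - 6*d^3 + d^2*(34 - 48*a) + d*(6*a^2 + 40*a - 18) - 10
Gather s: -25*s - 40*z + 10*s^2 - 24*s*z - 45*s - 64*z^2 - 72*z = 10*s^2 + s*(-24*z - 70) - 64*z^2 - 112*z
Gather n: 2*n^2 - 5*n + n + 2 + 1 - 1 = 2*n^2 - 4*n + 2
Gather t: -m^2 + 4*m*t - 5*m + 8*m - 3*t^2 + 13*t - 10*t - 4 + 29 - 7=-m^2 + 3*m - 3*t^2 + t*(4*m + 3) + 18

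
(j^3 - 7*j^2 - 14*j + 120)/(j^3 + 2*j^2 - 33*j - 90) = (j^2 - j - 20)/(j^2 + 8*j + 15)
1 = 1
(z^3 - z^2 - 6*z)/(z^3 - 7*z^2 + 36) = z/(z - 6)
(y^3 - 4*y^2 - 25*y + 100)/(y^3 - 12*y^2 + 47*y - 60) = (y + 5)/(y - 3)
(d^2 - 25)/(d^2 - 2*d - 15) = (d + 5)/(d + 3)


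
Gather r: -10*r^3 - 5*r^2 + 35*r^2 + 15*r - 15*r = -10*r^3 + 30*r^2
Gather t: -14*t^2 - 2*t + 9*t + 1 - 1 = -14*t^2 + 7*t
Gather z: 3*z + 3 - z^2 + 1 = -z^2 + 3*z + 4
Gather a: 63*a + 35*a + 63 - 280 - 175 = 98*a - 392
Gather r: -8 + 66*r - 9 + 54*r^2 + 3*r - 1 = 54*r^2 + 69*r - 18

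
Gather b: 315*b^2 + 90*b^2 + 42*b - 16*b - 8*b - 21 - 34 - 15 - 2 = 405*b^2 + 18*b - 72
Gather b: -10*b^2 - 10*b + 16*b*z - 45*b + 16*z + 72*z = -10*b^2 + b*(16*z - 55) + 88*z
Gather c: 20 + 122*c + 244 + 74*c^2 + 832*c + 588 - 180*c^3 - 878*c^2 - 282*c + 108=-180*c^3 - 804*c^2 + 672*c + 960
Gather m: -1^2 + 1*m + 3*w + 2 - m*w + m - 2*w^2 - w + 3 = m*(2 - w) - 2*w^2 + 2*w + 4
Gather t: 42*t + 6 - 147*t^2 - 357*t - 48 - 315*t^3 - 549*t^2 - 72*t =-315*t^3 - 696*t^2 - 387*t - 42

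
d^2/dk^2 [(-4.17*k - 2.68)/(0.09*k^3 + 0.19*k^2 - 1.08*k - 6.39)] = (-0.202662*k^5 - 0.688338*k^4 - 1.84497*k^3 - 27.795516*k^2 - 36.324774*k + 44.796528)/(0.000729*k^9 + 0.004617*k^8 - 0.016497*k^7 - 0.259226*k^6 - 0.45765*k^5 + 3.699459*k^4 + 17.632323*k^3 + 0.914408999999996*k^2 - 132.296004*k - 260.917119)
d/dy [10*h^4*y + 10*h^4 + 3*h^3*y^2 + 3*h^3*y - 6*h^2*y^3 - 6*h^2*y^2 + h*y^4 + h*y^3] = h*(10*h^3 + 6*h^2*y + 3*h^2 - 18*h*y^2 - 12*h*y + 4*y^3 + 3*y^2)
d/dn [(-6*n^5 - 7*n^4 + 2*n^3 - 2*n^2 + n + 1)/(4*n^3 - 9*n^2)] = (-48*n^6 + 134*n^5 + 126*n^4 - 10*n^3 - 8*n^2 - 3*n + 18)/(n^3*(16*n^2 - 72*n + 81))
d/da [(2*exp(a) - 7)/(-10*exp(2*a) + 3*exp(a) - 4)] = (20*exp(2*a) - 140*exp(a) + 13)*exp(a)/(100*exp(4*a) - 60*exp(3*a) + 89*exp(2*a) - 24*exp(a) + 16)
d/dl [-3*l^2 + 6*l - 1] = 6 - 6*l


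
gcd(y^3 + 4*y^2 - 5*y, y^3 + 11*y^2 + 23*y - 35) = y^2 + 4*y - 5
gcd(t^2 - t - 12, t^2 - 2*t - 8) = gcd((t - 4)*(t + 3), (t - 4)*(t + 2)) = t - 4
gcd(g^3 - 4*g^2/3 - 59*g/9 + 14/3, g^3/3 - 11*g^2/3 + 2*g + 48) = 1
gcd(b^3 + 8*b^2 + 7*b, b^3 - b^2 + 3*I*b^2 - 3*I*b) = b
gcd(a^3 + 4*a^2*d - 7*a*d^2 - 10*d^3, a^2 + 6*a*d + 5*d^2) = a^2 + 6*a*d + 5*d^2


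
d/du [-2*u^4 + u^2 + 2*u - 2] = -8*u^3 + 2*u + 2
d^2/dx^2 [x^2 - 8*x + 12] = 2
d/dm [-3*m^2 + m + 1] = 1 - 6*m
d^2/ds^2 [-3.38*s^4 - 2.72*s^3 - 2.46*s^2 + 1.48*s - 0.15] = -40.56*s^2 - 16.32*s - 4.92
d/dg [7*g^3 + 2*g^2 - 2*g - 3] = 21*g^2 + 4*g - 2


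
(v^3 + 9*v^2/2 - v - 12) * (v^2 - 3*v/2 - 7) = v^5 + 3*v^4 - 59*v^3/4 - 42*v^2 + 25*v + 84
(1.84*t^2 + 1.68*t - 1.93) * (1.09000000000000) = 2.0056*t^2 + 1.8312*t - 2.1037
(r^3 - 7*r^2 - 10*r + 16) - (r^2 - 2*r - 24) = r^3 - 8*r^2 - 8*r + 40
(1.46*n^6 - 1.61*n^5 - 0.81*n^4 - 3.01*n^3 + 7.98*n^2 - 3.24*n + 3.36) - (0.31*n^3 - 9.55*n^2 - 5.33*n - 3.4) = 1.46*n^6 - 1.61*n^5 - 0.81*n^4 - 3.32*n^3 + 17.53*n^2 + 2.09*n + 6.76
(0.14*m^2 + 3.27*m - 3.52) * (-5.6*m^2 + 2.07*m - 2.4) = -0.784*m^4 - 18.0222*m^3 + 26.1449*m^2 - 15.1344*m + 8.448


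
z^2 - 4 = (z - 2)*(z + 2)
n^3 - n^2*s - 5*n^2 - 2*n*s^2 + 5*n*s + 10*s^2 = (n - 5)*(n - 2*s)*(n + s)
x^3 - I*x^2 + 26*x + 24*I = (x - 6*I)*(x + I)*(x + 4*I)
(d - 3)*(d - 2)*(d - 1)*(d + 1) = d^4 - 5*d^3 + 5*d^2 + 5*d - 6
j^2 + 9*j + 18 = (j + 3)*(j + 6)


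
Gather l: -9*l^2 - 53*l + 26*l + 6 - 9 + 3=-9*l^2 - 27*l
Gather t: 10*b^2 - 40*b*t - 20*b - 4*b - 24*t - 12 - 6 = 10*b^2 - 24*b + t*(-40*b - 24) - 18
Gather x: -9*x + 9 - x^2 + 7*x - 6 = -x^2 - 2*x + 3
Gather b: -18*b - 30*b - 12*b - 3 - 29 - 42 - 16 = -60*b - 90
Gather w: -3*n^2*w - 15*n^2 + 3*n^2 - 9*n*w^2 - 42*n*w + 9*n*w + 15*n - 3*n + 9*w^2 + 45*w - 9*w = -12*n^2 + 12*n + w^2*(9 - 9*n) + w*(-3*n^2 - 33*n + 36)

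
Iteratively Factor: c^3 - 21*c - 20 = (c - 5)*(c^2 + 5*c + 4) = (c - 5)*(c + 1)*(c + 4)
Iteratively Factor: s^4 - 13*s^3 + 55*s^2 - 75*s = (s - 3)*(s^3 - 10*s^2 + 25*s) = (s - 5)*(s - 3)*(s^2 - 5*s) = (s - 5)^2*(s - 3)*(s)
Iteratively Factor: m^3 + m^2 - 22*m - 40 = (m + 2)*(m^2 - m - 20) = (m - 5)*(m + 2)*(m + 4)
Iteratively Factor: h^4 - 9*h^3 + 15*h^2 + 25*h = (h - 5)*(h^3 - 4*h^2 - 5*h) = (h - 5)^2*(h^2 + h) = h*(h - 5)^2*(h + 1)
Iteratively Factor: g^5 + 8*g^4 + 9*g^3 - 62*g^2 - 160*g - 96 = (g + 2)*(g^4 + 6*g^3 - 3*g^2 - 56*g - 48) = (g + 2)*(g + 4)*(g^3 + 2*g^2 - 11*g - 12) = (g + 2)*(g + 4)^2*(g^2 - 2*g - 3) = (g - 3)*(g + 2)*(g + 4)^2*(g + 1)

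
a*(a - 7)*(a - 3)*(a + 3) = a^4 - 7*a^3 - 9*a^2 + 63*a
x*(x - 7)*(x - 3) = x^3 - 10*x^2 + 21*x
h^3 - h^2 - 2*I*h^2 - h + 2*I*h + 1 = (h - 1)*(h - I)^2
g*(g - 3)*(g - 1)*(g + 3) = g^4 - g^3 - 9*g^2 + 9*g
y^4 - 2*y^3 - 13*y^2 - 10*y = y*(y - 5)*(y + 1)*(y + 2)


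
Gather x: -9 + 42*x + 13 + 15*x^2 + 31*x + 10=15*x^2 + 73*x + 14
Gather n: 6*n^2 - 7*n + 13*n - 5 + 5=6*n^2 + 6*n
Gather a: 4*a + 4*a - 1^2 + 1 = 8*a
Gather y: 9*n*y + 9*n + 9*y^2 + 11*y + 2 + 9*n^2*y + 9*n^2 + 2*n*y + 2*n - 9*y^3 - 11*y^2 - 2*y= 9*n^2 + 11*n - 9*y^3 - 2*y^2 + y*(9*n^2 + 11*n + 9) + 2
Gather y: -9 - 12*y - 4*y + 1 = -16*y - 8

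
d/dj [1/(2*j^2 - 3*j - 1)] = (3 - 4*j)/(-2*j^2 + 3*j + 1)^2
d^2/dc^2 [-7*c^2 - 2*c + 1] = -14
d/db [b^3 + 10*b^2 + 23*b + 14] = 3*b^2 + 20*b + 23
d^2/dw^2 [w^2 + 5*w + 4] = 2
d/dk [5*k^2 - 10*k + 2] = 10*k - 10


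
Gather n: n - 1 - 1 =n - 2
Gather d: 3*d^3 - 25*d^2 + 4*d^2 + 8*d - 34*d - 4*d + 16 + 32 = 3*d^3 - 21*d^2 - 30*d + 48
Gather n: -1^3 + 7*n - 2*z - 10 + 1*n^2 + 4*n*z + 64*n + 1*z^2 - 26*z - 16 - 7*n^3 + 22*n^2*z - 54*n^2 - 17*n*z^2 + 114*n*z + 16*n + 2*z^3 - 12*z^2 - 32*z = -7*n^3 + n^2*(22*z - 53) + n*(-17*z^2 + 118*z + 87) + 2*z^3 - 11*z^2 - 60*z - 27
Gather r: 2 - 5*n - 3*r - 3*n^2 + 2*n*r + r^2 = -3*n^2 - 5*n + r^2 + r*(2*n - 3) + 2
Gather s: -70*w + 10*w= -60*w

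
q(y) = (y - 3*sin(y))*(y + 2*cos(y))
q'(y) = (1 - 2*sin(y))*(y - 3*sin(y)) + (1 - 3*cos(y))*(y + 2*cos(y))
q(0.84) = -3.03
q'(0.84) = -1.50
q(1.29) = -2.94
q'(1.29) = 1.78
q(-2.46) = 2.29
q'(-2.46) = -14.65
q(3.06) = 3.00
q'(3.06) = 6.61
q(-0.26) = 0.86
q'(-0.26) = -2.40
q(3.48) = 7.13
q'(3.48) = 13.55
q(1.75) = -1.67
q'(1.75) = 3.30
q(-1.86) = -2.47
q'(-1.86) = -1.55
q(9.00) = 55.73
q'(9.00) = 28.16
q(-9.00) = 84.02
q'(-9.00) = -54.57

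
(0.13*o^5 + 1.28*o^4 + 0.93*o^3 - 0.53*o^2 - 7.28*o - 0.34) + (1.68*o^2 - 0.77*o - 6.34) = 0.13*o^5 + 1.28*o^4 + 0.93*o^3 + 1.15*o^2 - 8.05*o - 6.68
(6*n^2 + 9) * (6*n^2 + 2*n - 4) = 36*n^4 + 12*n^3 + 30*n^2 + 18*n - 36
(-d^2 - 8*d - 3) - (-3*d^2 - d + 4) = 2*d^2 - 7*d - 7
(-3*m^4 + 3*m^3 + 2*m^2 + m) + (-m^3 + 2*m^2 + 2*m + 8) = -3*m^4 + 2*m^3 + 4*m^2 + 3*m + 8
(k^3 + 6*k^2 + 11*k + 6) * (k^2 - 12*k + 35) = k^5 - 6*k^4 - 26*k^3 + 84*k^2 + 313*k + 210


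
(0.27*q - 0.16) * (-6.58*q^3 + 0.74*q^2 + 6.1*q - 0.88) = -1.7766*q^4 + 1.2526*q^3 + 1.5286*q^2 - 1.2136*q + 0.1408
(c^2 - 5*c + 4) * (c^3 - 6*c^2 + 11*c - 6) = c^5 - 11*c^4 + 45*c^3 - 85*c^2 + 74*c - 24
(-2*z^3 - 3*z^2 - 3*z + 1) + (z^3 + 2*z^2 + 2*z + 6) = -z^3 - z^2 - z + 7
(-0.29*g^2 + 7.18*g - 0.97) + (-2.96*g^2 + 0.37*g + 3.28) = -3.25*g^2 + 7.55*g + 2.31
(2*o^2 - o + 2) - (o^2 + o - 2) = o^2 - 2*o + 4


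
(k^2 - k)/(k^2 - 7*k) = (k - 1)/(k - 7)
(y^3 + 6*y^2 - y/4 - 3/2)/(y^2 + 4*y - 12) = (y^2 - 1/4)/(y - 2)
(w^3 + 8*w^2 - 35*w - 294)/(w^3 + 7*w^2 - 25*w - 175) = (w^2 + w - 42)/(w^2 - 25)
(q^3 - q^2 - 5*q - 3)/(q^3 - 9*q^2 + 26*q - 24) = (q^2 + 2*q + 1)/(q^2 - 6*q + 8)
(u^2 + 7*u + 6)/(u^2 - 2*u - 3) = (u + 6)/(u - 3)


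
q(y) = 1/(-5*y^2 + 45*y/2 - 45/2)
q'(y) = (10*y - 45/2)/(-5*y^2 + 45*y/2 - 45/2)^2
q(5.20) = -0.02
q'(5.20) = 0.02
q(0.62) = -0.10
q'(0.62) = -0.15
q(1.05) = -0.23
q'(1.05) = -0.62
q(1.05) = -0.23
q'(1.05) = -0.62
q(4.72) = -0.04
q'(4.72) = 0.03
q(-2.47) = -0.01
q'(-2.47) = -0.00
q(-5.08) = -0.00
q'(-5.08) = -0.00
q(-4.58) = -0.00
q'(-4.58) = -0.00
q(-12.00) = 0.00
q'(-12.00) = 0.00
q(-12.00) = 0.00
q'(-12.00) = 0.00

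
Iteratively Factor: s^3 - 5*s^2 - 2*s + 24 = (s + 2)*(s^2 - 7*s + 12) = (s - 4)*(s + 2)*(s - 3)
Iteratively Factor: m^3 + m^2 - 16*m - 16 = (m - 4)*(m^2 + 5*m + 4) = (m - 4)*(m + 1)*(m + 4)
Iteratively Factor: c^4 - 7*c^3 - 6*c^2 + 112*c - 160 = (c + 4)*(c^3 - 11*c^2 + 38*c - 40) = (c - 4)*(c + 4)*(c^2 - 7*c + 10) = (c - 5)*(c - 4)*(c + 4)*(c - 2)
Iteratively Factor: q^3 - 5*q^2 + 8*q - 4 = (q - 1)*(q^2 - 4*q + 4) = (q - 2)*(q - 1)*(q - 2)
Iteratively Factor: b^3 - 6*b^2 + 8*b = (b - 4)*(b^2 - 2*b) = b*(b - 4)*(b - 2)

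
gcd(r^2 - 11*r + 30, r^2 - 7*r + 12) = 1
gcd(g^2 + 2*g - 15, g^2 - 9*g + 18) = g - 3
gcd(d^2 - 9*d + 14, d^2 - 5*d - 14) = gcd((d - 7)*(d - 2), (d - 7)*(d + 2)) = d - 7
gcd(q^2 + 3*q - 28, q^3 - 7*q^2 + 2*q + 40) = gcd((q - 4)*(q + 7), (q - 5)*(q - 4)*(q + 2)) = q - 4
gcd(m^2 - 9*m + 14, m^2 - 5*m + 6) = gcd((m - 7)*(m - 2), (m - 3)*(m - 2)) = m - 2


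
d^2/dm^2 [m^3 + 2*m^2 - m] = 6*m + 4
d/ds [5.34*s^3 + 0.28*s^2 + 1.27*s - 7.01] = 16.02*s^2 + 0.56*s + 1.27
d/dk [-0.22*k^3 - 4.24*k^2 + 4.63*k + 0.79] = -0.66*k^2 - 8.48*k + 4.63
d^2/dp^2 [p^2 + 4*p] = 2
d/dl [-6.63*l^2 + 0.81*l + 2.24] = 0.81 - 13.26*l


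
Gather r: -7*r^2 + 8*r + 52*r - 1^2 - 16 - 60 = -7*r^2 + 60*r - 77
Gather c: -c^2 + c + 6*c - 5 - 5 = -c^2 + 7*c - 10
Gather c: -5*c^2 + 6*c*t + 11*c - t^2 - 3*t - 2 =-5*c^2 + c*(6*t + 11) - t^2 - 3*t - 2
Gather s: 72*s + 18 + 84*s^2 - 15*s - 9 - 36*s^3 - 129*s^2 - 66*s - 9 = -36*s^3 - 45*s^2 - 9*s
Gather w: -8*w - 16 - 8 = -8*w - 24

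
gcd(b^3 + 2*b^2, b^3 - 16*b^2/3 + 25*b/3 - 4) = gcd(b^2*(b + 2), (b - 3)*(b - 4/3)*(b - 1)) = 1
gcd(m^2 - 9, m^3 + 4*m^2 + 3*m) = m + 3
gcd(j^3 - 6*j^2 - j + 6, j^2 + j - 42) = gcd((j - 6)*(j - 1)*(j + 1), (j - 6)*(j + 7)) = j - 6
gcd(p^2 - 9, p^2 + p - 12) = p - 3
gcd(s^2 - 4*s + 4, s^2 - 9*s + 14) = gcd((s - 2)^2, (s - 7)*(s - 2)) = s - 2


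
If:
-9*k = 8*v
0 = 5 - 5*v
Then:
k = -8/9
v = 1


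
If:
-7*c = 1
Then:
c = -1/7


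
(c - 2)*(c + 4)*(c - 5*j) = c^3 - 5*c^2*j + 2*c^2 - 10*c*j - 8*c + 40*j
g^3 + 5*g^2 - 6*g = g*(g - 1)*(g + 6)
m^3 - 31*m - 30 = (m - 6)*(m + 1)*(m + 5)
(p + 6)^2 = p^2 + 12*p + 36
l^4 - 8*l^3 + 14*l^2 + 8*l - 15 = (l - 5)*(l - 3)*(l - 1)*(l + 1)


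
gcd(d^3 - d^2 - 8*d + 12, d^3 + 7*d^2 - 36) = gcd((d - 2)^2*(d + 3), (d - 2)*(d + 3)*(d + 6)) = d^2 + d - 6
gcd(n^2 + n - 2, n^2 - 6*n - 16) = n + 2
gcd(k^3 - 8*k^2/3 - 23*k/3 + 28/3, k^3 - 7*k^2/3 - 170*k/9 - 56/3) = k + 7/3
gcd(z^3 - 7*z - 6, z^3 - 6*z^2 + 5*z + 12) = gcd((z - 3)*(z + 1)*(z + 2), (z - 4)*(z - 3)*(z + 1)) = z^2 - 2*z - 3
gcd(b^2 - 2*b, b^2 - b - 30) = 1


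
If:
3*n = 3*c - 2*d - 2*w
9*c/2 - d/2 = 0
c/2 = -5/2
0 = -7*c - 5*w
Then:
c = -5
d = -45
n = 61/3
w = 7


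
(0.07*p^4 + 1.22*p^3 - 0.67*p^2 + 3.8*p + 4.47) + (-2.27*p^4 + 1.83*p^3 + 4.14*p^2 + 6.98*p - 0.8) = -2.2*p^4 + 3.05*p^3 + 3.47*p^2 + 10.78*p + 3.67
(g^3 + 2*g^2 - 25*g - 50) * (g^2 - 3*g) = g^5 - g^4 - 31*g^3 + 25*g^2 + 150*g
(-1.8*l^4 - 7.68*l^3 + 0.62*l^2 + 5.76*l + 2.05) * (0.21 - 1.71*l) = 3.078*l^5 + 12.7548*l^4 - 2.673*l^3 - 9.7194*l^2 - 2.2959*l + 0.4305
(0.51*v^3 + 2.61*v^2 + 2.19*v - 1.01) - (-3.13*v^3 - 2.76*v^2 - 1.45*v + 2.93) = 3.64*v^3 + 5.37*v^2 + 3.64*v - 3.94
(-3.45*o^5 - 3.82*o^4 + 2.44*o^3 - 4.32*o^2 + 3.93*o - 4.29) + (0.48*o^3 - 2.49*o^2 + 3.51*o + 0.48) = -3.45*o^5 - 3.82*o^4 + 2.92*o^3 - 6.81*o^2 + 7.44*o - 3.81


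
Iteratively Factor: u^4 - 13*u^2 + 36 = (u - 2)*(u^3 + 2*u^2 - 9*u - 18) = (u - 2)*(u + 2)*(u^2 - 9) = (u - 2)*(u + 2)*(u + 3)*(u - 3)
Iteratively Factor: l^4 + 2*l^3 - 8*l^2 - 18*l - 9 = (l + 1)*(l^3 + l^2 - 9*l - 9) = (l + 1)^2*(l^2 - 9) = (l - 3)*(l + 1)^2*(l + 3)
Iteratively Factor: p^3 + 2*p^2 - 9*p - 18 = (p - 3)*(p^2 + 5*p + 6) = (p - 3)*(p + 2)*(p + 3)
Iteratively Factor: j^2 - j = (j)*(j - 1)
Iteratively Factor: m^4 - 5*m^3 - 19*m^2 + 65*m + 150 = (m - 5)*(m^3 - 19*m - 30) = (m - 5)*(m + 2)*(m^2 - 2*m - 15) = (m - 5)*(m + 2)*(m + 3)*(m - 5)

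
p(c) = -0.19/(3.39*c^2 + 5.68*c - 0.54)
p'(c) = -0.19*(-6.78*c - 5.68)/(3.39*c^2 + 5.68*c - 0.54)^2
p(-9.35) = -0.00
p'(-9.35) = -0.00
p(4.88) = -0.00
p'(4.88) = 0.00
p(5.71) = -0.00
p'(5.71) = 0.00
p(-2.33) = -0.04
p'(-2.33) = -0.09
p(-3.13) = -0.01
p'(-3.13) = -0.01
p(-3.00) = -0.01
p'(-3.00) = -0.02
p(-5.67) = -0.00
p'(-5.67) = -0.00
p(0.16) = -0.42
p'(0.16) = 6.19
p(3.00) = -0.00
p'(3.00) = 0.00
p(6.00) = -0.00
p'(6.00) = 0.00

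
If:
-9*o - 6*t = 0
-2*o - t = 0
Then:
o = 0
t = 0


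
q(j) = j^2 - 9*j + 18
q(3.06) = -0.18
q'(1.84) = -5.32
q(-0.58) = 23.56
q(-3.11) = 55.66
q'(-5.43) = -19.86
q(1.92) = 4.41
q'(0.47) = -8.06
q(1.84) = 4.83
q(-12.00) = 270.00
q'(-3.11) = -15.22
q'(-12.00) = -33.00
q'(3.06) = -2.88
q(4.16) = -2.13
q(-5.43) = 96.35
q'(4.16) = -0.68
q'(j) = 2*j - 9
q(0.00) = 18.00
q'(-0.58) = -10.16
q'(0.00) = -9.00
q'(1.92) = -5.16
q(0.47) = 13.99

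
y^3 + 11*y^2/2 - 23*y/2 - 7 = (y - 2)*(y + 1/2)*(y + 7)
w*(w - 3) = w^2 - 3*w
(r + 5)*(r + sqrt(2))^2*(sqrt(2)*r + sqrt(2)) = sqrt(2)*r^4 + 4*r^3 + 6*sqrt(2)*r^3 + 7*sqrt(2)*r^2 + 24*r^2 + 12*sqrt(2)*r + 20*r + 10*sqrt(2)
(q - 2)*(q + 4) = q^2 + 2*q - 8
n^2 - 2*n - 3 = (n - 3)*(n + 1)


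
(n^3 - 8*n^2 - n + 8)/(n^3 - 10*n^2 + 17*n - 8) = (n + 1)/(n - 1)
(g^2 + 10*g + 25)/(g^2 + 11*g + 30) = (g + 5)/(g + 6)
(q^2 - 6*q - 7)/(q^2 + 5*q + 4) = (q - 7)/(q + 4)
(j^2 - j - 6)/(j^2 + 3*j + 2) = (j - 3)/(j + 1)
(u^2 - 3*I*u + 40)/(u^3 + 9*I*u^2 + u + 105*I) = (u - 8*I)/(u^2 + 4*I*u + 21)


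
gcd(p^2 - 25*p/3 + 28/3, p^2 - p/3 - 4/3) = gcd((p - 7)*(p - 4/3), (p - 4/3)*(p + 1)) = p - 4/3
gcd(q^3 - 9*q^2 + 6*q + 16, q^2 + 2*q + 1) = q + 1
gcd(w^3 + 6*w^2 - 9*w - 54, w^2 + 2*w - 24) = w + 6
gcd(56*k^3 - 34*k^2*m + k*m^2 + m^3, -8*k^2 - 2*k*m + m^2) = 4*k - m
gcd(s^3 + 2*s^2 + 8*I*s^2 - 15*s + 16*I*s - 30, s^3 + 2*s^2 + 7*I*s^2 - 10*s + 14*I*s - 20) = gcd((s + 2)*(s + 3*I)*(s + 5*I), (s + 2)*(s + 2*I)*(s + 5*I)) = s^2 + s*(2 + 5*I) + 10*I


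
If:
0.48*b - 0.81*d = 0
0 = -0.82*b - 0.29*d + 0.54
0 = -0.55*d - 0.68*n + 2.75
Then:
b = 0.54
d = 0.32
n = 3.78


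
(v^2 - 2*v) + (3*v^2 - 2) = 4*v^2 - 2*v - 2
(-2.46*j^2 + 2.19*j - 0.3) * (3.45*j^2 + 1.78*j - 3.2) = -8.487*j^4 + 3.1767*j^3 + 10.7352*j^2 - 7.542*j + 0.96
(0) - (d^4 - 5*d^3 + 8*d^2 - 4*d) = -d^4 + 5*d^3 - 8*d^2 + 4*d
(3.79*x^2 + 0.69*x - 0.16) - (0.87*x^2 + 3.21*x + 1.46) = 2.92*x^2 - 2.52*x - 1.62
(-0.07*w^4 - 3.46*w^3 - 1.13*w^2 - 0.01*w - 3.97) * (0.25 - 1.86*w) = 0.1302*w^5 + 6.4181*w^4 + 1.2368*w^3 - 0.2639*w^2 + 7.3817*w - 0.9925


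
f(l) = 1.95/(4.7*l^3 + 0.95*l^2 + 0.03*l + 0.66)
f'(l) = 1.95*(-14.1*l^2 - 1.9*l - 0.03)/(4.7*l^3 + 0.95*l^2 + 0.03*l + 0.66)^2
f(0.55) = 1.12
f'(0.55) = -3.42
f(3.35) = 0.01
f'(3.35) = -0.01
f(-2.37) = -0.03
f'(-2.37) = -0.05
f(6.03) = 0.00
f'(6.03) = -0.00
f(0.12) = 2.85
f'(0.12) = -1.91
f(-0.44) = 4.53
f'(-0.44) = -20.25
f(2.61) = 0.02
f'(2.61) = -0.02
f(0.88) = 0.42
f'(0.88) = -1.15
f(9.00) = 0.00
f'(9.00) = -0.00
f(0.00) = 2.95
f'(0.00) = -0.13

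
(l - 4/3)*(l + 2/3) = l^2 - 2*l/3 - 8/9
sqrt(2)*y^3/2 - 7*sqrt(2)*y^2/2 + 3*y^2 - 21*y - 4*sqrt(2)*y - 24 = (y - 8)*(y + 3*sqrt(2))*(sqrt(2)*y/2 + sqrt(2)/2)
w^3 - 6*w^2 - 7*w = w*(w - 7)*(w + 1)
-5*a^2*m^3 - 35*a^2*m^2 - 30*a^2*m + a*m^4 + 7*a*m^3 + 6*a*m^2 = m*(-5*a + m)*(m + 6)*(a*m + a)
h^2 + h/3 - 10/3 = (h - 5/3)*(h + 2)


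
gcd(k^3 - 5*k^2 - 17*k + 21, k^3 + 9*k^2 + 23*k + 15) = k + 3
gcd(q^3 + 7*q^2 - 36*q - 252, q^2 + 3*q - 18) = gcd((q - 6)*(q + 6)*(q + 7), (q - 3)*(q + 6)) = q + 6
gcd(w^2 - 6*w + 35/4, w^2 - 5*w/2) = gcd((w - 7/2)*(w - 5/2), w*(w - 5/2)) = w - 5/2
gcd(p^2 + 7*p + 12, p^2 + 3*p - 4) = p + 4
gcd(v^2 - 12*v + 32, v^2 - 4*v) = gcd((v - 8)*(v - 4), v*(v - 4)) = v - 4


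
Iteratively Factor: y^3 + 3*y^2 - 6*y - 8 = (y + 1)*(y^2 + 2*y - 8) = (y - 2)*(y + 1)*(y + 4)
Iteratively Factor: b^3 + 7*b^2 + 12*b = (b + 4)*(b^2 + 3*b) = b*(b + 4)*(b + 3)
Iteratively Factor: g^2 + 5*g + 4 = (g + 1)*(g + 4)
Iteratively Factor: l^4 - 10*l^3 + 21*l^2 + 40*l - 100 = (l - 5)*(l^3 - 5*l^2 - 4*l + 20) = (l - 5)*(l - 2)*(l^2 - 3*l - 10) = (l - 5)*(l - 2)*(l + 2)*(l - 5)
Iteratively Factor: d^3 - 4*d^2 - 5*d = (d)*(d^2 - 4*d - 5) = d*(d + 1)*(d - 5)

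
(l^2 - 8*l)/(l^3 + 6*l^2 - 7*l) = (l - 8)/(l^2 + 6*l - 7)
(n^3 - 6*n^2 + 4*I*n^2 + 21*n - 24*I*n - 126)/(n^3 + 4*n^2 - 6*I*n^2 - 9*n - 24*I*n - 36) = (n^2 + n*(-6 + 7*I) - 42*I)/(n^2 + n*(4 - 3*I) - 12*I)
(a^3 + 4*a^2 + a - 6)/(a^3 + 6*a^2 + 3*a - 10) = (a + 3)/(a + 5)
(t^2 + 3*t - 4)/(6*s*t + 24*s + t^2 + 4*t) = (t - 1)/(6*s + t)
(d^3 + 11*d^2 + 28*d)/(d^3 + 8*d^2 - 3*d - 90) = d*(d^2 + 11*d + 28)/(d^3 + 8*d^2 - 3*d - 90)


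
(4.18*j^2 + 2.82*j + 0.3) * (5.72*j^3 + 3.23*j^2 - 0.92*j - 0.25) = 23.9096*j^5 + 29.6318*j^4 + 6.979*j^3 - 2.6704*j^2 - 0.981*j - 0.075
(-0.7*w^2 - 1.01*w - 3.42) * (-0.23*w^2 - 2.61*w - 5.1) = 0.161*w^4 + 2.0593*w^3 + 6.9927*w^2 + 14.0772*w + 17.442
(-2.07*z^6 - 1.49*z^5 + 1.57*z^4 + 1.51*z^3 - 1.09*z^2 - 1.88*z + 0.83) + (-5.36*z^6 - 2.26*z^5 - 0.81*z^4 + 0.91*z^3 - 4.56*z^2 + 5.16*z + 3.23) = -7.43*z^6 - 3.75*z^5 + 0.76*z^4 + 2.42*z^3 - 5.65*z^2 + 3.28*z + 4.06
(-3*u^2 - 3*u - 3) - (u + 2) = -3*u^2 - 4*u - 5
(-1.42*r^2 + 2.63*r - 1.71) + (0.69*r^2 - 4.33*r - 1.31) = -0.73*r^2 - 1.7*r - 3.02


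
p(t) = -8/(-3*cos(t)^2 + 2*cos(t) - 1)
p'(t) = -8*(-6*sin(t)*cos(t) + 2*sin(t))/(-3*cos(t)^2 + 2*cos(t) - 1)^2 = 16*(3*cos(t) - 1)*sin(t)/(3*cos(t)^2 - 2*cos(t) + 1)^2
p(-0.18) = 4.13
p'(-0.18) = -1.49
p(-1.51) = 8.99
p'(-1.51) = 16.50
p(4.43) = 4.47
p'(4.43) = 8.80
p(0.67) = 6.27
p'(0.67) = 8.25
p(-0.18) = 4.13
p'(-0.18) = -1.49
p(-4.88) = 10.67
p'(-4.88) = -14.02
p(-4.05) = 2.38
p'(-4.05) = -3.17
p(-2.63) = 1.59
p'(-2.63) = 1.12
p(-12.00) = 5.52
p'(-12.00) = 6.27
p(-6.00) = 4.34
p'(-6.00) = 2.47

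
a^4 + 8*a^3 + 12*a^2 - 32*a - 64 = (a - 2)*(a + 2)*(a + 4)^2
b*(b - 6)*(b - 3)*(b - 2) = b^4 - 11*b^3 + 36*b^2 - 36*b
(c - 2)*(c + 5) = c^2 + 3*c - 10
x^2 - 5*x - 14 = (x - 7)*(x + 2)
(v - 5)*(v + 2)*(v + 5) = v^3 + 2*v^2 - 25*v - 50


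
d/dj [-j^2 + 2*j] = 2 - 2*j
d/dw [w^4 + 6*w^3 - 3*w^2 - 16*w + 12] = 4*w^3 + 18*w^2 - 6*w - 16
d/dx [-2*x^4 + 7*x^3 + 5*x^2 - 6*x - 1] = -8*x^3 + 21*x^2 + 10*x - 6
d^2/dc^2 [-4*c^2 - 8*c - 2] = -8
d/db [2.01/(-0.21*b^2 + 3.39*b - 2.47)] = (0.8442*b - 6.8139)/(0.21*b^2 - 3.39*b + 2.47)^2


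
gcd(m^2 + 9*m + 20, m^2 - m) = 1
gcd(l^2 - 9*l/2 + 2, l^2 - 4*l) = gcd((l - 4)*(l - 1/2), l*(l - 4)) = l - 4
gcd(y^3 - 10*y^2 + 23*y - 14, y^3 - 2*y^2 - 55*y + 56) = y - 1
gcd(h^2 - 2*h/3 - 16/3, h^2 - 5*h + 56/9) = h - 8/3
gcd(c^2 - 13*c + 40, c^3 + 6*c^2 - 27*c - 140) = c - 5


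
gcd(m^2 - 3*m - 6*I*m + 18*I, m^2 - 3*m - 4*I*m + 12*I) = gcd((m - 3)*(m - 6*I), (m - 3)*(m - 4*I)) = m - 3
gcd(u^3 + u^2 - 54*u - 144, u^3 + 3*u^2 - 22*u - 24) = u + 6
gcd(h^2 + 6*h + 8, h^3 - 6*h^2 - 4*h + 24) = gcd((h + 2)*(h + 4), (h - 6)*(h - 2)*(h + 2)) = h + 2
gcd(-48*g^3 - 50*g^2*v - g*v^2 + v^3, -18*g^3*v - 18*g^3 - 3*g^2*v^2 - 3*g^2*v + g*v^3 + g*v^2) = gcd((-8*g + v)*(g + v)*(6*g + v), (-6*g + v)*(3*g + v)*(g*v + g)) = 1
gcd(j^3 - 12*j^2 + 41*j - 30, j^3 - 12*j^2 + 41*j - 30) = j^3 - 12*j^2 + 41*j - 30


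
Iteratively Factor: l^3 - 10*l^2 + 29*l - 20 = (l - 4)*(l^2 - 6*l + 5) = (l - 4)*(l - 1)*(l - 5)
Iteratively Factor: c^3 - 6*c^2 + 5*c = (c - 1)*(c^2 - 5*c) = (c - 5)*(c - 1)*(c)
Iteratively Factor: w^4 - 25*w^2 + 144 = (w + 3)*(w^3 - 3*w^2 - 16*w + 48) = (w - 3)*(w + 3)*(w^2 - 16) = (w - 3)*(w + 3)*(w + 4)*(w - 4)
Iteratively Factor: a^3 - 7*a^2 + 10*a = (a)*(a^2 - 7*a + 10) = a*(a - 2)*(a - 5)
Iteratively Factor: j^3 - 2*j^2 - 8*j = (j)*(j^2 - 2*j - 8) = j*(j + 2)*(j - 4)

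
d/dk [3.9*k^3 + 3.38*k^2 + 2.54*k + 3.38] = 11.7*k^2 + 6.76*k + 2.54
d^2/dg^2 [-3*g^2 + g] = -6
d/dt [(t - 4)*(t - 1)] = 2*t - 5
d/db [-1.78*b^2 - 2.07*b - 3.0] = -3.56*b - 2.07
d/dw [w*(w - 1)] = 2*w - 1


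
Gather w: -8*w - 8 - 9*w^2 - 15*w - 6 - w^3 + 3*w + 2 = -w^3 - 9*w^2 - 20*w - 12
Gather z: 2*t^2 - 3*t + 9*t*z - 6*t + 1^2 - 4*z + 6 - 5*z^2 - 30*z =2*t^2 - 9*t - 5*z^2 + z*(9*t - 34) + 7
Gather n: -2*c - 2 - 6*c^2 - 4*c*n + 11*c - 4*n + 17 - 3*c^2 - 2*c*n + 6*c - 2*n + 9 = -9*c^2 + 15*c + n*(-6*c - 6) + 24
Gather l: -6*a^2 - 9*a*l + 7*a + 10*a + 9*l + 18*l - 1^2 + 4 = -6*a^2 + 17*a + l*(27 - 9*a) + 3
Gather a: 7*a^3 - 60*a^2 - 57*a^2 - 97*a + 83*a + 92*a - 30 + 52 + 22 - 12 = 7*a^3 - 117*a^2 + 78*a + 32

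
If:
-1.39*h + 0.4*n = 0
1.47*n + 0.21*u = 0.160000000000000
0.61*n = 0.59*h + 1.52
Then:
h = 0.99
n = 3.45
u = -23.41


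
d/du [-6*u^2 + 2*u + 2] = 2 - 12*u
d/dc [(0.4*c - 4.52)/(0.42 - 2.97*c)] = (5.567688 - 39.371508*c)/(2.97*c - 0.42)^3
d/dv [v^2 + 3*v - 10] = 2*v + 3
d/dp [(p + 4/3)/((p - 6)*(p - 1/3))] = (-9*p^2 - 24*p + 94)/(9*p^4 - 114*p^3 + 397*p^2 - 228*p + 36)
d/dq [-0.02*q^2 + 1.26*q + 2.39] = 1.26 - 0.04*q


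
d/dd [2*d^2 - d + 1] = 4*d - 1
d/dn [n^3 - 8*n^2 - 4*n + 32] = 3*n^2 - 16*n - 4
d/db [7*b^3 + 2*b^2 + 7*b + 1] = 21*b^2 + 4*b + 7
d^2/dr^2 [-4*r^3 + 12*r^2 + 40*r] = 24 - 24*r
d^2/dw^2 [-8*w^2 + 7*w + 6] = -16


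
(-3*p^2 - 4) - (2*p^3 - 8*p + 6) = -2*p^3 - 3*p^2 + 8*p - 10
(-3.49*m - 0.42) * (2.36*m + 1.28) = -8.2364*m^2 - 5.4584*m - 0.5376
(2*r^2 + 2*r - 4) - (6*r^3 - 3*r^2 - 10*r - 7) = -6*r^3 + 5*r^2 + 12*r + 3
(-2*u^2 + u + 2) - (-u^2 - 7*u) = -u^2 + 8*u + 2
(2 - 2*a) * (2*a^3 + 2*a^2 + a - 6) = -4*a^4 + 2*a^2 + 14*a - 12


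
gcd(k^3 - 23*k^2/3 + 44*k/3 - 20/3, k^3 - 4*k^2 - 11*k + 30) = k^2 - 7*k + 10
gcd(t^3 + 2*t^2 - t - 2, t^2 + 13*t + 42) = 1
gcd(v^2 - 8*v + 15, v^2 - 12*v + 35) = v - 5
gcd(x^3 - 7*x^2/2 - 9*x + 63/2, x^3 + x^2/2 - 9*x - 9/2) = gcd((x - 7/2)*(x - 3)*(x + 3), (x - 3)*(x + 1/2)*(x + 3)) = x^2 - 9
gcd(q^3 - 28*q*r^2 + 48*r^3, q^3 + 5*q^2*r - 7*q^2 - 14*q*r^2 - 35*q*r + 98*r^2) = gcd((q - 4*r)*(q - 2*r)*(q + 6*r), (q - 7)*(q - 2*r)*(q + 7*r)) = q - 2*r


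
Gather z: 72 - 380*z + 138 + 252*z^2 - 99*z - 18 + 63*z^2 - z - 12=315*z^2 - 480*z + 180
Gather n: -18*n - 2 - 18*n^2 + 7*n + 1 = -18*n^2 - 11*n - 1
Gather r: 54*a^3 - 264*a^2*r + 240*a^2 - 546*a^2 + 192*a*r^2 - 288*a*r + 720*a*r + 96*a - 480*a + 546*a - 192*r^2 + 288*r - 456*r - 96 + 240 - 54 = 54*a^3 - 306*a^2 + 162*a + r^2*(192*a - 192) + r*(-264*a^2 + 432*a - 168) + 90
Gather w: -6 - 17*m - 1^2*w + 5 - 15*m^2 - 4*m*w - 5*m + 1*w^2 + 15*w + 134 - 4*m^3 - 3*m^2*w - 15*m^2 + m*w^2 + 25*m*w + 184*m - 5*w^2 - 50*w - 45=-4*m^3 - 30*m^2 + 162*m + w^2*(m - 4) + w*(-3*m^2 + 21*m - 36) + 88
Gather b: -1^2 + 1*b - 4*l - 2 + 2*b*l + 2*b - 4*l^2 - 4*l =b*(2*l + 3) - 4*l^2 - 8*l - 3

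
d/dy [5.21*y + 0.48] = 5.21000000000000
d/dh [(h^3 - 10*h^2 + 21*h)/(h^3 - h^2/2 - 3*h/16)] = 32*(76*h^2 - 339*h + 99)/(256*h^4 - 256*h^3 - 32*h^2 + 48*h + 9)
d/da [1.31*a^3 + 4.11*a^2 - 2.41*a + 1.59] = 3.93*a^2 + 8.22*a - 2.41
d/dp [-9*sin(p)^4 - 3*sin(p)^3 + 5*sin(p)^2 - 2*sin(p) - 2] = (-36*sin(p)^3 - 9*sin(p)^2 + 10*sin(p) - 2)*cos(p)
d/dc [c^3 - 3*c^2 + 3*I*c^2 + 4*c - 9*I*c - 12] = 3*c^2 + 6*c*(-1 + I) + 4 - 9*I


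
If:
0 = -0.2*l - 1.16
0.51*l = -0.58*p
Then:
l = -5.80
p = 5.10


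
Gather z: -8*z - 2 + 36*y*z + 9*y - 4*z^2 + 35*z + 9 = 9*y - 4*z^2 + z*(36*y + 27) + 7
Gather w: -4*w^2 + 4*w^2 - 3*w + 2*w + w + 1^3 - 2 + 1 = 0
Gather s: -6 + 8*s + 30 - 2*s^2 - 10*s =-2*s^2 - 2*s + 24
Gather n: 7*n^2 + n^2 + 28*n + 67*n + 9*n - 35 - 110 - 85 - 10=8*n^2 + 104*n - 240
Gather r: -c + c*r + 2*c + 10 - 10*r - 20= c + r*(c - 10) - 10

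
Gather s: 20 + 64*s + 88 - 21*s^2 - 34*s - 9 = -21*s^2 + 30*s + 99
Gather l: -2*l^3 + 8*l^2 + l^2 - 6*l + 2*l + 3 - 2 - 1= -2*l^3 + 9*l^2 - 4*l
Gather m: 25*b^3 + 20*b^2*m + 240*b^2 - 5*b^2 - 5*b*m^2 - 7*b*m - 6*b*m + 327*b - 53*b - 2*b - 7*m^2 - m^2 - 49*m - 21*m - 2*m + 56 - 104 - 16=25*b^3 + 235*b^2 + 272*b + m^2*(-5*b - 8) + m*(20*b^2 - 13*b - 72) - 64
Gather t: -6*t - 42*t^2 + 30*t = -42*t^2 + 24*t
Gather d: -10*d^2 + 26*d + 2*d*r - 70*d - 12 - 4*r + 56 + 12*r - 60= -10*d^2 + d*(2*r - 44) + 8*r - 16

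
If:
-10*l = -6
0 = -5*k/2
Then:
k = 0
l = 3/5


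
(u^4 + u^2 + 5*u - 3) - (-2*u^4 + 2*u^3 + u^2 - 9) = 3*u^4 - 2*u^3 + 5*u + 6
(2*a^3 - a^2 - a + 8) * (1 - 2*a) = -4*a^4 + 4*a^3 + a^2 - 17*a + 8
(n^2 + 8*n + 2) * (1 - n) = -n^3 - 7*n^2 + 6*n + 2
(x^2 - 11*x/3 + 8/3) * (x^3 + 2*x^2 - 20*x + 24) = x^5 - 5*x^4/3 - 74*x^3/3 + 308*x^2/3 - 424*x/3 + 64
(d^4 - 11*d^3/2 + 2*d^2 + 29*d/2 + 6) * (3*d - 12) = 3*d^5 - 57*d^4/2 + 72*d^3 + 39*d^2/2 - 156*d - 72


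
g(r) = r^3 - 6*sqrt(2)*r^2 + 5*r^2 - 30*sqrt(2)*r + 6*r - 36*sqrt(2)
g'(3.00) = -30.34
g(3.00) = -164.56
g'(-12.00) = 479.22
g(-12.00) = -1843.68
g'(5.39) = 13.16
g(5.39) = -191.91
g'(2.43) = -35.65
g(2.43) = -145.66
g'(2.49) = -35.18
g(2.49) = -147.78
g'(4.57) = -5.63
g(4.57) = -194.73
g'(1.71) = -39.57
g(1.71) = -118.39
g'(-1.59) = -17.76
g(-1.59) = -5.82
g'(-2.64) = 2.88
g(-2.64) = 2.56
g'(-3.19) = 16.34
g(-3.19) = -2.64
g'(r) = 3*r^2 - 12*sqrt(2)*r + 10*r - 30*sqrt(2) + 6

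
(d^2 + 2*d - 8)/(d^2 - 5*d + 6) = (d + 4)/(d - 3)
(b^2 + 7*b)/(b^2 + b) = (b + 7)/(b + 1)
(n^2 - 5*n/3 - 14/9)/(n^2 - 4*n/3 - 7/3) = (n + 2/3)/(n + 1)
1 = 1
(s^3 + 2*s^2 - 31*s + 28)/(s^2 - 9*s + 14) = (s^3 + 2*s^2 - 31*s + 28)/(s^2 - 9*s + 14)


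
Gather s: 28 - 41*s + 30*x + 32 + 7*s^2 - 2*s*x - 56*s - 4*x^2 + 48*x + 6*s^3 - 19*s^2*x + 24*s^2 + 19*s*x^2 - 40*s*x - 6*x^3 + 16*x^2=6*s^3 + s^2*(31 - 19*x) + s*(19*x^2 - 42*x - 97) - 6*x^3 + 12*x^2 + 78*x + 60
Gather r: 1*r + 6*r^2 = 6*r^2 + r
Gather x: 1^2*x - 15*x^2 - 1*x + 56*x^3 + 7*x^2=56*x^3 - 8*x^2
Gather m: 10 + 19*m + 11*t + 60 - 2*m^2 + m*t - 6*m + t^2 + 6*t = -2*m^2 + m*(t + 13) + t^2 + 17*t + 70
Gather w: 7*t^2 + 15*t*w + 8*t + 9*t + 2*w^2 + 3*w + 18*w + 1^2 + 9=7*t^2 + 17*t + 2*w^2 + w*(15*t + 21) + 10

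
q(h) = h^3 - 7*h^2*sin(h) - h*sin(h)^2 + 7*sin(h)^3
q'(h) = -7*h^2*cos(h) + 3*h^2 - 2*h*sin(h)*cos(h) - 14*h*sin(h) + 21*sin(h)^2*cos(h) - sin(h)^2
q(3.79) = 112.24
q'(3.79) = 145.16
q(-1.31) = 4.27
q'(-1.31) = -12.20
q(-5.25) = -302.11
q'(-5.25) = 58.83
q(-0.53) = 0.08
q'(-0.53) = -0.69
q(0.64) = -0.19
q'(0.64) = -1.38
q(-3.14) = -30.85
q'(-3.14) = 98.54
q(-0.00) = 0.00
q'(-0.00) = 0.00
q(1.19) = -2.94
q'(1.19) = -9.86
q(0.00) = 0.00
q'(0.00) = 0.00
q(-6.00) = -285.79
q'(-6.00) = -105.78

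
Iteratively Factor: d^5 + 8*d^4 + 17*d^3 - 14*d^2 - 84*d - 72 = (d + 3)*(d^4 + 5*d^3 + 2*d^2 - 20*d - 24) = (d + 2)*(d + 3)*(d^3 + 3*d^2 - 4*d - 12) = (d + 2)^2*(d + 3)*(d^2 + d - 6) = (d + 2)^2*(d + 3)^2*(d - 2)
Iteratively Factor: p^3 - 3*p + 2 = (p + 2)*(p^2 - 2*p + 1) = (p - 1)*(p + 2)*(p - 1)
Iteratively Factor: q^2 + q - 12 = (q - 3)*(q + 4)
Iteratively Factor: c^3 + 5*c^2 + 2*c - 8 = (c + 4)*(c^2 + c - 2) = (c + 2)*(c + 4)*(c - 1)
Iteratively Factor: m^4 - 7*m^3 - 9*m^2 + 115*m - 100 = (m - 1)*(m^3 - 6*m^2 - 15*m + 100) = (m - 1)*(m + 4)*(m^2 - 10*m + 25) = (m - 5)*(m - 1)*(m + 4)*(m - 5)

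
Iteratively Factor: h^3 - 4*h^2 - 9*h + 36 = (h - 4)*(h^2 - 9) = (h - 4)*(h + 3)*(h - 3)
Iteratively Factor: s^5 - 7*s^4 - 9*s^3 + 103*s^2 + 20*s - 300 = (s - 2)*(s^4 - 5*s^3 - 19*s^2 + 65*s + 150) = (s - 5)*(s - 2)*(s^3 - 19*s - 30) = (s - 5)^2*(s - 2)*(s^2 + 5*s + 6) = (s - 5)^2*(s - 2)*(s + 3)*(s + 2)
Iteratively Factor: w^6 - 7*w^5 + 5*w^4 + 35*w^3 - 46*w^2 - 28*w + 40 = (w - 5)*(w^5 - 2*w^4 - 5*w^3 + 10*w^2 + 4*w - 8) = (w - 5)*(w - 1)*(w^4 - w^3 - 6*w^2 + 4*w + 8) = (w - 5)*(w - 1)*(w + 1)*(w^3 - 2*w^2 - 4*w + 8) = (w - 5)*(w - 2)*(w - 1)*(w + 1)*(w^2 - 4) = (w - 5)*(w - 2)^2*(w - 1)*(w + 1)*(w + 2)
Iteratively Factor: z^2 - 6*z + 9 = (z - 3)*(z - 3)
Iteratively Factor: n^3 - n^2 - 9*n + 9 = (n + 3)*(n^2 - 4*n + 3) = (n - 1)*(n + 3)*(n - 3)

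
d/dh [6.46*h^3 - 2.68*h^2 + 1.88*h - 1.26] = 19.38*h^2 - 5.36*h + 1.88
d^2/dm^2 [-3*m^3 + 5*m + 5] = -18*m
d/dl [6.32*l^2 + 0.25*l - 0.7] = 12.64*l + 0.25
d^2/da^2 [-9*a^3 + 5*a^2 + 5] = 10 - 54*a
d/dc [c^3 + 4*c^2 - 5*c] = 3*c^2 + 8*c - 5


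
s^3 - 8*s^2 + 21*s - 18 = (s - 3)^2*(s - 2)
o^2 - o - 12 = (o - 4)*(o + 3)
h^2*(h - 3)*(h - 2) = h^4 - 5*h^3 + 6*h^2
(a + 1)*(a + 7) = a^2 + 8*a + 7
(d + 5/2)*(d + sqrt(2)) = d^2 + sqrt(2)*d + 5*d/2 + 5*sqrt(2)/2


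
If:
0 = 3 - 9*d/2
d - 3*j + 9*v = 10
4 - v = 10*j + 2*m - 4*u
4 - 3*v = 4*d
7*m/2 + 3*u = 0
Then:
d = 2/3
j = -16/9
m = 16/5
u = -56/15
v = 4/9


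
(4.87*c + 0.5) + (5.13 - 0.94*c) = 3.93*c + 5.63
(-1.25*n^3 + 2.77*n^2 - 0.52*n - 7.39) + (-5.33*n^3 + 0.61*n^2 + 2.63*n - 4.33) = -6.58*n^3 + 3.38*n^2 + 2.11*n - 11.72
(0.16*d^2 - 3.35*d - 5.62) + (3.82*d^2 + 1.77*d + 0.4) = 3.98*d^2 - 1.58*d - 5.22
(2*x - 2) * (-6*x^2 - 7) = -12*x^3 + 12*x^2 - 14*x + 14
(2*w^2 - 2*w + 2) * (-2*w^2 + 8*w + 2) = -4*w^4 + 20*w^3 - 16*w^2 + 12*w + 4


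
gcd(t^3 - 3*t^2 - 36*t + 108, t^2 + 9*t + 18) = t + 6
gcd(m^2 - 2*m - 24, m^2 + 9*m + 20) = m + 4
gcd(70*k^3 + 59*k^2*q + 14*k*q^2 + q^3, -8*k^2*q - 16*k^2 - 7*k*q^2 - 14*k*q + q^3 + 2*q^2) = 1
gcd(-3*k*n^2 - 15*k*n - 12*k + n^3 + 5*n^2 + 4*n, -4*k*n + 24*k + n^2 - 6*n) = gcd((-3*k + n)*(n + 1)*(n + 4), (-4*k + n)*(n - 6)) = 1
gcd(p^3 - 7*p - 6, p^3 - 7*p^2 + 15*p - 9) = p - 3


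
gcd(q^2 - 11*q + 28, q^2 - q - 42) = q - 7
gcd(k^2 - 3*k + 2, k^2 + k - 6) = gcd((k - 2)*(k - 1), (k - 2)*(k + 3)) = k - 2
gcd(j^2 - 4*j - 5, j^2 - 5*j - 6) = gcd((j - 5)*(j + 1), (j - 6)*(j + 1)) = j + 1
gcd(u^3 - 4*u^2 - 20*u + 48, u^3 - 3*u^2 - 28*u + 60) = u^2 - 8*u + 12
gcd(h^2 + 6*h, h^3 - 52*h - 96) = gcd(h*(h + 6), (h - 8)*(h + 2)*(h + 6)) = h + 6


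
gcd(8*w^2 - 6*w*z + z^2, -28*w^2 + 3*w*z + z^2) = -4*w + z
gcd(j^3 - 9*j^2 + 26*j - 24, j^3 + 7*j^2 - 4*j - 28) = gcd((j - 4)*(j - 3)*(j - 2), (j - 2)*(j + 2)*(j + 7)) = j - 2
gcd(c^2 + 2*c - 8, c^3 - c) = 1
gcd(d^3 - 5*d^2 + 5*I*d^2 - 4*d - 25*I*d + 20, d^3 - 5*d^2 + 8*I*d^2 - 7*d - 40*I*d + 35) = d^2 + d*(-5 + I) - 5*I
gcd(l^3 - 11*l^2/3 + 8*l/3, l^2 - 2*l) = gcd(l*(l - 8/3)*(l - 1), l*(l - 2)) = l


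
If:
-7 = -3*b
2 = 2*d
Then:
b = 7/3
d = 1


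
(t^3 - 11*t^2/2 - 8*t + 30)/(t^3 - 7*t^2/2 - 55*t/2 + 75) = (2*t^2 + t - 10)/(2*t^2 + 5*t - 25)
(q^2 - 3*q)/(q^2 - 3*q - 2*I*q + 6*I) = q/(q - 2*I)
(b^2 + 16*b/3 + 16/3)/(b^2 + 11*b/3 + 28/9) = 3*(b + 4)/(3*b + 7)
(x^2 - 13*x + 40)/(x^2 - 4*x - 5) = (x - 8)/(x + 1)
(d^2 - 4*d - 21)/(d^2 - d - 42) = (d + 3)/(d + 6)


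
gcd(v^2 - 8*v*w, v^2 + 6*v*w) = v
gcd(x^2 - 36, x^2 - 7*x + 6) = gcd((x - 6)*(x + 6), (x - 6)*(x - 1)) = x - 6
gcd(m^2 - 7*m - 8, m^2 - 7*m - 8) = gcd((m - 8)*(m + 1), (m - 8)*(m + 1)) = m^2 - 7*m - 8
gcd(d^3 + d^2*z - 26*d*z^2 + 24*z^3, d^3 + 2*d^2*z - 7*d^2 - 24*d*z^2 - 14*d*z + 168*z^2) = -d^2 - 2*d*z + 24*z^2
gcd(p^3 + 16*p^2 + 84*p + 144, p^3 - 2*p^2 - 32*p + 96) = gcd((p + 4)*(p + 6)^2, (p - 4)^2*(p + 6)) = p + 6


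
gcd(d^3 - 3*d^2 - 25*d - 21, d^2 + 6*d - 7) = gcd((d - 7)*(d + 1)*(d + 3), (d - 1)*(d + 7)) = 1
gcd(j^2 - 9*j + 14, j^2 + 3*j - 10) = j - 2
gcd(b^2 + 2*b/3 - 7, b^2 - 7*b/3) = b - 7/3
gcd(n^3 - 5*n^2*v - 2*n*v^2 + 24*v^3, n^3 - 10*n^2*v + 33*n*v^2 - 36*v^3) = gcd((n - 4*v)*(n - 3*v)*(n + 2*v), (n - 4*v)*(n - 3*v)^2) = n^2 - 7*n*v + 12*v^2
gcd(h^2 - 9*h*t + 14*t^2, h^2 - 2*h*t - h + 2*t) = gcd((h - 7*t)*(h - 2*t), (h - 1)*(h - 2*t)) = -h + 2*t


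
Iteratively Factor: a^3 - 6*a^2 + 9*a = (a - 3)*(a^2 - 3*a) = (a - 3)^2*(a)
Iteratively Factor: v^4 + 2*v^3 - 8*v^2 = (v)*(v^3 + 2*v^2 - 8*v) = v*(v + 4)*(v^2 - 2*v) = v*(v - 2)*(v + 4)*(v)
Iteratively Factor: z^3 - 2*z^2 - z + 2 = (z - 1)*(z^2 - z - 2) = (z - 2)*(z - 1)*(z + 1)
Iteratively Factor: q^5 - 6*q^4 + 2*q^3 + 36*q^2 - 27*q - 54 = (q - 3)*(q^4 - 3*q^3 - 7*q^2 + 15*q + 18) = (q - 3)^2*(q^3 - 7*q - 6) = (q - 3)^2*(q + 1)*(q^2 - q - 6) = (q - 3)^3*(q + 1)*(q + 2)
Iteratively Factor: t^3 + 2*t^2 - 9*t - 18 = (t - 3)*(t^2 + 5*t + 6) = (t - 3)*(t + 2)*(t + 3)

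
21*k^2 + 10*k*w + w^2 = (3*k + w)*(7*k + w)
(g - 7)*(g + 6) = g^2 - g - 42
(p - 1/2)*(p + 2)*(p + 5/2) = p^3 + 4*p^2 + 11*p/4 - 5/2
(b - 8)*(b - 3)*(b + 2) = b^3 - 9*b^2 + 2*b + 48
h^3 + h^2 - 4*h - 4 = (h - 2)*(h + 1)*(h + 2)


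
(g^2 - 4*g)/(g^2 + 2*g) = (g - 4)/(g + 2)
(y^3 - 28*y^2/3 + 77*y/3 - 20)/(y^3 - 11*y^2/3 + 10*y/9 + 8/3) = 3*(y - 5)/(3*y + 2)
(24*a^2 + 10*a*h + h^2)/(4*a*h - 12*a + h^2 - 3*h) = (6*a + h)/(h - 3)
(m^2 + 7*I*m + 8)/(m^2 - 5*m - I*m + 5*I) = (m + 8*I)/(m - 5)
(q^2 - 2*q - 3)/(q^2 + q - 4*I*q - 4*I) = (q - 3)/(q - 4*I)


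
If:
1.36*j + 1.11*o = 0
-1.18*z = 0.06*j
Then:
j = -19.6666666666667*z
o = 24.0960960960961*z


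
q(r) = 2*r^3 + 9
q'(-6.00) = 216.00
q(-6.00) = -423.00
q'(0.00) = 0.00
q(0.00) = 9.00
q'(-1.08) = 7.00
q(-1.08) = 6.48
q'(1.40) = 11.76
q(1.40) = 14.49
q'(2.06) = 25.46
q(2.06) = 26.48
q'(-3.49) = 73.08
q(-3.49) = -76.02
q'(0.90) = 4.86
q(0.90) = 10.46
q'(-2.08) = 25.96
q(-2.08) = -9.00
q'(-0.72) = 3.11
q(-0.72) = 8.25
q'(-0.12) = 0.09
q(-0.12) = 9.00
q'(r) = 6*r^2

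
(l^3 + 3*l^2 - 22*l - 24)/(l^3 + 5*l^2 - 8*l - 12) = (l - 4)/(l - 2)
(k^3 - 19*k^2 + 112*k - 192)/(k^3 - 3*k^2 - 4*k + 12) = (k^2 - 16*k + 64)/(k^2 - 4)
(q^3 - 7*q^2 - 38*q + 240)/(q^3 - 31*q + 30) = (q - 8)/(q - 1)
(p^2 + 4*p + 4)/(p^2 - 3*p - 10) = (p + 2)/(p - 5)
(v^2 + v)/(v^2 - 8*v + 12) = v*(v + 1)/(v^2 - 8*v + 12)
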